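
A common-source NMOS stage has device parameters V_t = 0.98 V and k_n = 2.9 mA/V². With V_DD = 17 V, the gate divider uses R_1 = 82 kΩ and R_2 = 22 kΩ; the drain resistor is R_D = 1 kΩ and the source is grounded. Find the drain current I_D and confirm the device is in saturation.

V_G = V_DD·R_2/(R_1+R_2) = 17×22/104 = 3.6 V. With the source grounded, V_GS = V_G = 3.6 V.
Assume saturation: I_D = (k_n/2)(V_GS − V_t)² = (2.9/2)×(3.6 − 0.98)² = 1.45×2.62² = 9.92 mA.
V_DS = V_DD − I_D·R_D = 17 − 9.92×1 = 7.08 V.
Saturation requires V_DS ≥ V_GS − V_t = 2.62 V; 7.08 ≥ 2.62 ✓.

I_D ≈ 9.9 mA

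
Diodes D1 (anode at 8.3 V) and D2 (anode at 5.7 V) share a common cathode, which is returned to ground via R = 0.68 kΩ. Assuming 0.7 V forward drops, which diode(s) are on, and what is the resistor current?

Only D1 conducts; I_R ≈ 11 mA

Assume both conduct. Then node N would need to be at both 8.3−0.7 = 7.6 V and 5.7−0.7 = 5 V, which is impossible.
Assume only D1 conducts: V_N = 8.3 − 0.7 = 7.6 V, so I_R = 7.6/0.68 = 11.2 mA.
Check D2: its anode-to-cathode voltage is 5.7 − 7.6 = -1.9 V < 0.7 V, so it is off. The assumption is consistent.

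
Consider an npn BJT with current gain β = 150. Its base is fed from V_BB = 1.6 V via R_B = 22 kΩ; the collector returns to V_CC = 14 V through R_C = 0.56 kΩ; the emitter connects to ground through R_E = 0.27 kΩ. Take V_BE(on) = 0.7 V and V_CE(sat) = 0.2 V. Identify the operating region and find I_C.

active; I_C ≈ 2.2 mA

Assume active. Base-emitter loop: I_B = (V_BB − V_BE)/(R_B + (β+1)R_E) = (1.6 − 0.7)/(22 + 151×0.27) = 0.0143 mA.
I_C = β·I_B = 150×0.0143 = 2.15 mA.
V_CE = V_CC − I_C·R_C − I_E·R_E = 14 − 2.15×0.56 − 2.17×0.27 = 12.2 V > V_CE(sat), so the active-region assumption holds.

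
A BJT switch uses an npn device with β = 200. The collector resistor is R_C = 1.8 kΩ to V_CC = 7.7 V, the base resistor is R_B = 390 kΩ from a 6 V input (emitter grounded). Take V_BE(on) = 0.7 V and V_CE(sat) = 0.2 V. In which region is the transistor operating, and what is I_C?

Assume active. Base-emitter loop: I_B = (V_BB − V_BE)/R_B = (6 − 0.7)/390 = 0.0136 mA.
I_C = β·I_B = 200×0.0136 = 2.72 mA.
V_CE = V_CC − I_C·R_C = 7.7 − 2.72×1.8 = 2.81 V > V_CE(sat), so the active-region assumption holds.

active; I_C ≈ 2.7 mA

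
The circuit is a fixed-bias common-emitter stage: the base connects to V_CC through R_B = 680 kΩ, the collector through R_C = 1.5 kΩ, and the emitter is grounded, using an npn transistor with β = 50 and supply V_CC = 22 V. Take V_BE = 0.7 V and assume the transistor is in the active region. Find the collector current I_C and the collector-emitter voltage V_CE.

I_C ≈ 1.6 mA, V_CE ≈ 20 V

Base loop: V_CC = I_B·R_B + V_BE, so I_B = (22 − 0.7)/680 kΩ = 0.0313 mA.
In the active region I_C = β·I_B = 50 × 0.0313 = 1.57 mA.
Collector loop: V_CE = V_CC − I_C·R_C = 22 − 1.57×1.5 = 19.7 V.
Since V_CE = 19.7 V > V_CE(sat) ≈ 0.2 V, the transistor is in the active region as assumed.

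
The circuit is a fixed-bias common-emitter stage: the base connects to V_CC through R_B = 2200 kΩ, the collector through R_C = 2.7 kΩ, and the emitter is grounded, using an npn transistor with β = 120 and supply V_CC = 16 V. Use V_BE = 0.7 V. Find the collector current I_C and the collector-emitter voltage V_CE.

Base loop: V_CC = I_B·R_B + V_BE, so I_B = (16 − 0.7)/2200 kΩ = 0.00695 mA.
In the active region I_C = β·I_B = 120 × 0.00695 = 0.835 mA.
Collector loop: V_CE = V_CC − I_C·R_C = 16 − 0.835×2.7 = 13.7 V.
Since V_CE = 13.7 V > V_CE(sat) ≈ 0.2 V, the transistor is in the active region as assumed.

I_C ≈ 0.83 mA, V_CE ≈ 14 V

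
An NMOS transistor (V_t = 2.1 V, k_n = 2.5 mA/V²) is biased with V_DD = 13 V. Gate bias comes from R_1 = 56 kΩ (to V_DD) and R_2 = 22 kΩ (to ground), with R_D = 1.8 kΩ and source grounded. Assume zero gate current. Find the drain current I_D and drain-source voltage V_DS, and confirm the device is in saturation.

V_G = V_DD·R_2/(R_1+R_2) = 13×22/78 = 3.67 V. With the source grounded, V_GS = V_G = 3.67 V.
Assume saturation: I_D = (k_n/2)(V_GS − V_t)² = (2.5/2)×(3.67 − 2.1)² = 1.25×1.57² = 3.07 mA.
V_DS = V_DD − I_D·R_D = 13 − 3.07×1.8 = 7.48 V.
Saturation requires V_DS ≥ V_GS − V_t = 1.57 V; 7.48 ≥ 1.57 ✓.

I_D ≈ 3.1 mA, V_DS ≈ 7.5 V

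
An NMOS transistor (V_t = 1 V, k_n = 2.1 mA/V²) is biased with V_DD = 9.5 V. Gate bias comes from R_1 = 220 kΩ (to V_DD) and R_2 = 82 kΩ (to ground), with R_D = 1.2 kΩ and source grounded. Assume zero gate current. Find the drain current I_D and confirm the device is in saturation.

V_G = V_DD·R_2/(R_1+R_2) = 9.5×82/302 = 2.58 V. With the source grounded, V_GS = V_G = 2.58 V.
Assume saturation: I_D = (k_n/2)(V_GS − V_t)² = (2.1/2)×(2.58 − 1)² = 1.05×1.58² = 2.62 mA.
V_DS = V_DD − I_D·R_D = 9.5 − 2.62×1.2 = 6.36 V.
Saturation requires V_DS ≥ V_GS − V_t = 1.58 V; 6.36 ≥ 1.58 ✓.

I_D ≈ 2.6 mA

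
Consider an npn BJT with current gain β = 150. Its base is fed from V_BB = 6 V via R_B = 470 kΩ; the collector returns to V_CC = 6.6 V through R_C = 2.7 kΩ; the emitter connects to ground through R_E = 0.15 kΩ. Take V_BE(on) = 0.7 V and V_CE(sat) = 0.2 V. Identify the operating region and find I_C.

active; I_C ≈ 1.6 mA

Assume active. Base-emitter loop: I_B = (V_BB − V_BE)/(R_B + (β+1)R_E) = (6 − 0.7)/(470 + 151×0.15) = 0.0108 mA.
I_C = β·I_B = 150×0.0108 = 1.61 mA.
V_CE = V_CC − I_C·R_C − I_E·R_E = 6.6 − 1.61×2.7 − 1.62×0.15 = 2 V > V_CE(sat), so the active-region assumption holds.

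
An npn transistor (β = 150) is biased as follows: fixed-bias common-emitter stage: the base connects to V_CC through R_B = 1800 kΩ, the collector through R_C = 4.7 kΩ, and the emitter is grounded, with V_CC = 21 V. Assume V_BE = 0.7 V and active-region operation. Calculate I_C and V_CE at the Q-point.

Base loop: V_CC = I_B·R_B + V_BE, so I_B = (21 − 0.7)/1800 kΩ = 0.0113 mA.
In the active region I_C = β·I_B = 150 × 0.0113 = 1.69 mA.
Collector loop: V_CE = V_CC − I_C·R_C = 21 − 1.69×4.7 = 13 V.
Since V_CE = 13 V > V_CE(sat) ≈ 0.2 V, the transistor is in the active region as assumed.

I_C ≈ 1.7 mA, V_CE ≈ 13 V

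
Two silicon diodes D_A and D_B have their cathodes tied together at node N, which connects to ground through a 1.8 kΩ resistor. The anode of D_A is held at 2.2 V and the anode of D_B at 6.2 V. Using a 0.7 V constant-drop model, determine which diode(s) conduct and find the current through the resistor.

Assume both conduct. Then node N would need to be at both 2.2−0.7 = 1.5 V and 6.2−0.7 = 5.5 V, which is impossible.
Assume only D_B conducts: V_N = 6.2 − 0.7 = 5.5 V, so I_R = 5.5/1.8 = 3.06 mA.
Check D_A: its anode-to-cathode voltage is 2.2 − 5.5 = -3.3 V < 0.7 V, so it is off. The assumption is consistent.

Only D_B conducts; I_R ≈ 3.1 mA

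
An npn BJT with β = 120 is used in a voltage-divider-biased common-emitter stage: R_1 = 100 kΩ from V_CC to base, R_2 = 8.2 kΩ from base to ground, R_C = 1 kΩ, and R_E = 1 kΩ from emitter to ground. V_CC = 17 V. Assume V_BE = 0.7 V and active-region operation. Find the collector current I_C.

Thevenize the base divider: V_Th = V_CC·R_2/(R_1+R_2) = 17×8.2/108 = 1.29 V, R_Th = R_1‖R_2 = 7.58 kΩ.
Base-emitter loop: V_Th = I_B·R_Th + V_BE + (β+1)I_B·R_E, so I_B = (1.29 − 0.7) / (7.58 + 121×1) = 0.00458 mA.
I_C = β·I_B = 120×0.00458 = 0.549 mA, and I_E = (β+1)I_B = 0.554 mA.
V_CE = V_CC − I_C·R_C − I_E·R_E = 17 − 0.549×1 − 0.554×1 = 15.9 V.
V_CE = 15.9 V > 0.2 V confirms active-region operation.

I_C ≈ 0.55 mA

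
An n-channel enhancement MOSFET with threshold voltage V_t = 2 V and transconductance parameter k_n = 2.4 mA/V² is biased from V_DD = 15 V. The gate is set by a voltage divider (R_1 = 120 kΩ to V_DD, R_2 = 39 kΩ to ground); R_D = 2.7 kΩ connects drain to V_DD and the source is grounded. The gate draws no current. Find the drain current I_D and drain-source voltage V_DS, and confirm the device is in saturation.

I_D ≈ 3.4 mA, V_DS ≈ 5.9 V

V_G = V_DD·R_2/(R_1+R_2) = 15×39/159 = 3.68 V. With the source grounded, V_GS = V_G = 3.68 V.
Assume saturation: I_D = (k_n/2)(V_GS − V_t)² = (2.4/2)×(3.68 − 2)² = 1.2×1.68² = 3.38 mA.
V_DS = V_DD − I_D·R_D = 15 − 3.38×2.7 = 5.86 V.
Saturation requires V_DS ≥ V_GS − V_t = 1.68 V; 5.86 ≥ 1.68 ✓.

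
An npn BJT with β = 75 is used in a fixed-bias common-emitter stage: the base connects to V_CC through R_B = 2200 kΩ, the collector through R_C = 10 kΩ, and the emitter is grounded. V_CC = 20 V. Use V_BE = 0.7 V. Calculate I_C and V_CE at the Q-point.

Base loop: V_CC = I_B·R_B + V_BE, so I_B = (20 − 0.7)/2200 kΩ = 0.00877 mA.
In the active region I_C = β·I_B = 75 × 0.00877 = 0.658 mA.
Collector loop: V_CE = V_CC − I_C·R_C = 20 − 0.658×10 = 13.4 V.
Since V_CE = 13.4 V > V_CE(sat) ≈ 0.2 V, the transistor is in the active region as assumed.

I_C ≈ 0.66 mA, V_CE ≈ 13 V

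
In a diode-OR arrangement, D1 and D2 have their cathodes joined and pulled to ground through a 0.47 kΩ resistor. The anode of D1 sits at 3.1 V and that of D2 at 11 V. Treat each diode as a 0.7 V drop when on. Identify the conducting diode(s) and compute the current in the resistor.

Assume both conduct. Then node N would need to be at both 3.1−0.7 = 2.4 V and 11−0.7 = 10.3 V, which is impossible.
Assume only D2 conducts: V_N = 11 − 0.7 = 10.3 V, so I_R = 10.3/0.47 = 21.9 mA.
Check D1: its anode-to-cathode voltage is 3.1 − 10.3 = -7.2 V < 0.7 V, so it is off. The assumption is consistent.

Only D2 conducts; I_R ≈ 22 mA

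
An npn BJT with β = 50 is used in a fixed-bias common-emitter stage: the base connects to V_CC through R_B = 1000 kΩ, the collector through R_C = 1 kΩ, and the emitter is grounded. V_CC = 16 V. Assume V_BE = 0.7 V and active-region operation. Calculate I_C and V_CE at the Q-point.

Base loop: V_CC = I_B·R_B + V_BE, so I_B = (16 − 0.7)/1000 kΩ = 0.0153 mA.
In the active region I_C = β·I_B = 50 × 0.0153 = 0.765 mA.
Collector loop: V_CE = V_CC − I_C·R_C = 16 − 0.765×1 = 15.2 V.
Since V_CE = 15.2 V > V_CE(sat) ≈ 0.2 V, the transistor is in the active region as assumed.

I_C ≈ 0.77 mA, V_CE ≈ 15 V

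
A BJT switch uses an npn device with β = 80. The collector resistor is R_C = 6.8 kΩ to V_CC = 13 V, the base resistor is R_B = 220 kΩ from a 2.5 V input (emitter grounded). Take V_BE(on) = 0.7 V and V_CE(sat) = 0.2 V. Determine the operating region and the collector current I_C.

active; I_C ≈ 0.65 mA

Assume active. Base-emitter loop: I_B = (V_BB − V_BE)/R_B = (2.5 − 0.7)/220 = 0.00818 mA.
I_C = β·I_B = 80×0.00818 = 0.655 mA.
V_CE = V_CC − I_C·R_C = 13 − 0.655×6.8 = 8.55 V > V_CE(sat), so the active-region assumption holds.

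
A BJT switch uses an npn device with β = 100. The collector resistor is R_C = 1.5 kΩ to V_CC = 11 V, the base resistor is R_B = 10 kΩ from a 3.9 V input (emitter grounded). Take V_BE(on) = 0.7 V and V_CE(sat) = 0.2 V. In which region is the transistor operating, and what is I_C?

saturation; I_C ≈ 7.2 mA

Assume active: I_B = (3.9 − 0.7)/10 = 0.32 mA, giving I_C = β·I_B = 32 mA.
But then V_CE = 11 − 32×1.5 = -37 V < V_CE(sat) = 0.2 V — impossible in the active region.
So the transistor is saturated. With V_CE = 0.2 V, I_C = (V_CC − 0.2)/R_C = 10.8/1.5 = 7.2 mA.
Check: β·I_B = 32 mA > I_C = 7.2 mA, confirming saturation.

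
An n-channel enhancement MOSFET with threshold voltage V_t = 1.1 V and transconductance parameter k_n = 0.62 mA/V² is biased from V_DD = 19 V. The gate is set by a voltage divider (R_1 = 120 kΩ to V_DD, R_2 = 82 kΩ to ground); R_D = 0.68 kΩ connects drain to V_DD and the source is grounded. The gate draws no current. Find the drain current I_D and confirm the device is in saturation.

I_D ≈ 14 mA

V_G = V_DD·R_2/(R_1+R_2) = 19×82/202 = 7.71 V. With the source grounded, V_GS = V_G = 7.71 V.
Assume saturation: I_D = (k_n/2)(V_GS − V_t)² = (0.62/2)×(7.71 − 1.1)² = 0.31×6.61² = 13.6 mA.
V_DS = V_DD − I_D·R_D = 19 − 13.6×0.68 = 9.78 V.
Saturation requires V_DS ≥ V_GS − V_t = 6.61 V; 9.78 ≥ 6.61 ✓.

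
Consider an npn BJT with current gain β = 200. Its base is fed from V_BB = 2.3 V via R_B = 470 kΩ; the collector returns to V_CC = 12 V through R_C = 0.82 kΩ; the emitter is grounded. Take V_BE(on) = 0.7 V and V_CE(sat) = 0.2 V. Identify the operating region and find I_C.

active; I_C ≈ 0.68 mA

Assume active. Base-emitter loop: I_B = (V_BB − V_BE)/R_B = (2.3 − 0.7)/470 = 0.0034 mA.
I_C = β·I_B = 200×0.0034 = 0.681 mA.
V_CE = V_CC − I_C·R_C = 12 − 0.681×0.82 = 11.4 V > V_CE(sat), so the active-region assumption holds.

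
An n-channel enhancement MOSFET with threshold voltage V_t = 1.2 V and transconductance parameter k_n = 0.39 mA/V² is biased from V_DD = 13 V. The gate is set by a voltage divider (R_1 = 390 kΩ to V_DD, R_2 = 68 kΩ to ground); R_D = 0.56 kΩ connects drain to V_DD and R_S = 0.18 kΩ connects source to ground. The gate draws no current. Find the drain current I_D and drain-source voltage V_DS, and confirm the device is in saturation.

V_G = V_DD·R_2/(R_1+R_2) = 13×68/458 = 1.93 V.
Assume saturation: I_D = (k_n/2)(V_GS − V_t)² with V_GS = V_G − I_D·R_S = 1.93 − 0.18·I_D.
Substituting gives 0.00632·I_D² − 1.05·I_D + 0.104 = 0, with roots I_D = 0.0989 or 166 mA.
The root I_D = 166 mA gives V_GS = -28 V ≤ V_t, so take I_D = 0.0989 mA.
Then V_GS = 1.91 V and V_DS = V_DD − I_D(R_D+R_S) = 13 − 0.0989×0.74 = 12.9 V.
Saturation requires V_DS ≥ V_GS − V_t = 0.712 V; 12.9 ≥ 0.712 ✓.

I_D ≈ 0.099 mA, V_DS ≈ 13 V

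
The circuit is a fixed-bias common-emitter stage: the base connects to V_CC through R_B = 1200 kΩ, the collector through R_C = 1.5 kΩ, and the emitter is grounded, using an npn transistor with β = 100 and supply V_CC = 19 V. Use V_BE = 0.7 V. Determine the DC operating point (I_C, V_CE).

Base loop: V_CC = I_B·R_B + V_BE, so I_B = (19 − 0.7)/1200 kΩ = 0.0153 mA.
In the active region I_C = β·I_B = 100 × 0.0153 = 1.53 mA.
Collector loop: V_CE = V_CC − I_C·R_C = 19 − 1.53×1.5 = 16.7 V.
Since V_CE = 16.7 V > V_CE(sat) ≈ 0.2 V, the transistor is in the active region as assumed.

I_C ≈ 1.5 mA, V_CE ≈ 17 V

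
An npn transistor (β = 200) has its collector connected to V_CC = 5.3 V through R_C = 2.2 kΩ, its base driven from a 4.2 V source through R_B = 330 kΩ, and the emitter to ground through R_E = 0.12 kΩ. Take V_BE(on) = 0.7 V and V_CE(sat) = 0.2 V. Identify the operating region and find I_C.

Assume active. Base-emitter loop: I_B = (V_BB − V_BE)/(R_B + (β+1)R_E) = (4.2 − 0.7)/(330 + 201×0.12) = 0.00988 mA.
I_C = β·I_B = 200×0.00988 = 1.98 mA.
V_CE = V_CC − I_C·R_C − I_E·R_E = 5.3 − 1.98×2.2 − 1.99×0.12 = 0.713 V > V_CE(sat), so the active-region assumption holds.

active; I_C ≈ 2 mA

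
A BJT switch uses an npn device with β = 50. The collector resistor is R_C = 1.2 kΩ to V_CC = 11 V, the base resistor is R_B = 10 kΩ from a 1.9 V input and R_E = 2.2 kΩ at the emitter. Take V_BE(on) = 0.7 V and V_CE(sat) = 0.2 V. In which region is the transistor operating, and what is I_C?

active; I_C ≈ 0.49 mA

Assume active. Base-emitter loop: I_B = (V_BB − V_BE)/(R_B + (β+1)R_E) = (1.9 − 0.7)/(10 + 51×2.2) = 0.00982 mA.
I_C = β·I_B = 50×0.00982 = 0.491 mA.
V_CE = V_CC − I_C·R_C − I_E·R_E = 11 − 0.491×1.2 − 0.501×2.2 = 9.31 V > V_CE(sat), so the active-region assumption holds.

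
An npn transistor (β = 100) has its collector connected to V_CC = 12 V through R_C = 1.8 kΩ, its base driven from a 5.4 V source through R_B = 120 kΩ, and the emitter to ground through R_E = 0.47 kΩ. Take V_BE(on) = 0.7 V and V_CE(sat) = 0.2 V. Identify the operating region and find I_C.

Assume active. Base-emitter loop: I_B = (V_BB − V_BE)/(R_B + (β+1)R_E) = (5.4 − 0.7)/(120 + 101×0.47) = 0.0281 mA.
I_C = β·I_B = 100×0.0281 = 2.81 mA.
V_CE = V_CC − I_C·R_C − I_E·R_E = 12 − 2.81×1.8 − 2.83×0.47 = 5.62 V > V_CE(sat), so the active-region assumption holds.

active; I_C ≈ 2.8 mA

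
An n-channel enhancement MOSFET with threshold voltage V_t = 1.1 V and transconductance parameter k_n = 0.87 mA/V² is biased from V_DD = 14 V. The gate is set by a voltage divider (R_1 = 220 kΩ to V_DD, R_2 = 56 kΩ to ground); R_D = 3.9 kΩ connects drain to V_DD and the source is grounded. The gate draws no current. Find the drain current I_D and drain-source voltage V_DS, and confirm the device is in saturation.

I_D ≈ 1.3 mA, V_DS ≈ 8.9 V

V_G = V_DD·R_2/(R_1+R_2) = 14×56/276 = 2.84 V. With the source grounded, V_GS = V_G = 2.84 V.
Assume saturation: I_D = (k_n/2)(V_GS − V_t)² = (0.87/2)×(2.84 − 1.1)² = 0.435×1.74² = 1.32 mA.
V_DS = V_DD − I_D·R_D = 14 − 1.32×3.9 = 8.86 V.
Saturation requires V_DS ≥ V_GS − V_t = 1.74 V; 8.86 ≥ 1.74 ✓.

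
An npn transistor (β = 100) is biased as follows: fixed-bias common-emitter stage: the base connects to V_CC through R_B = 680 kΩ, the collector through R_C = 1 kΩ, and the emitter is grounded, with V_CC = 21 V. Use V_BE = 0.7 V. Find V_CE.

Base loop: V_CC = I_B·R_B + V_BE, so I_B = (21 − 0.7)/680 kΩ = 0.0299 mA.
In the active region I_C = β·I_B = 100 × 0.0299 = 2.99 mA.
Collector loop: V_CE = V_CC − I_C·R_C = 21 − 2.99×1 = 18 V.
Since V_CE = 18 V > V_CE(sat) ≈ 0.2 V, the transistor is in the active region as assumed.

V_CE ≈ 18 V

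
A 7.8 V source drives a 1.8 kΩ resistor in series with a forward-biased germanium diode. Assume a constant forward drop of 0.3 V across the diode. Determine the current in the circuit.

KVL around the loop: 7.8 = V_D + I·R = 0.3 + I × 1.8 kΩ.
So I = (7.8 − 0.3) / 1.8 kΩ = 7.5 / 1.8 = 4.17 mA.

I ≈ 4.2 mA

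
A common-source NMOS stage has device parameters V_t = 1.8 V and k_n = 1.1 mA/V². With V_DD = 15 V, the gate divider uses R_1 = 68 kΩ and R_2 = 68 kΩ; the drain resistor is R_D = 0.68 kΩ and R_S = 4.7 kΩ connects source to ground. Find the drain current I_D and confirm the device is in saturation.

V_G = V_DD·R_2/(R_1+R_2) = 15×68/136 = 7.5 V.
Assume saturation: I_D = (k_n/2)(V_GS − V_t)² with V_GS = V_G − I_D·R_S = 7.5 − 4.7·I_D.
Substituting gives 12.1·I_D² − 30.5·I_D + 17.9 = 0, with roots I_D = 0.935 or 1.57 mA.
The root I_D = 1.57 mA gives V_GS = 0.109 V ≤ V_t, so take I_D = 0.935 mA.
Then V_GS = 3.1 V and V_DS = V_DD − I_D(R_D+R_S) = 15 − 0.935×5.38 = 9.97 V.
Saturation requires V_DS ≥ V_GS − V_t = 1.3 V; 9.97 ≥ 1.3 ✓.

I_D ≈ 0.94 mA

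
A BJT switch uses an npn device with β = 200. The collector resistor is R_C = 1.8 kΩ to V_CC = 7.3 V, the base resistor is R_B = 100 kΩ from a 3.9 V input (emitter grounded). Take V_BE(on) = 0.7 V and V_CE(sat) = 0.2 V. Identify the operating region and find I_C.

Assume active: I_B = (3.9 − 0.7)/100 = 0.032 mA, giving I_C = β·I_B = 6.4 mA.
But then V_CE = 7.3 − 6.4×1.8 = -4.22 V < V_CE(sat) = 0.2 V — impossible in the active region.
So the transistor is saturated. With V_CE = 0.2 V, I_C = (V_CC − 0.2)/R_C = 7.1/1.8 = 3.94 mA.
Check: β·I_B = 6.4 mA > I_C = 3.94 mA, confirming saturation.

saturation; I_C ≈ 3.9 mA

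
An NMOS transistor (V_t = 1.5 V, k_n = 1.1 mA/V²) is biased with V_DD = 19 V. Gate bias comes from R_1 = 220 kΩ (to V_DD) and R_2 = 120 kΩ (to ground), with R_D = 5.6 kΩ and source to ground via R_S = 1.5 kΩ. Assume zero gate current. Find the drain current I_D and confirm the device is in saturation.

V_G = V_DD·R_2/(R_1+R_2) = 19×120/340 = 6.71 V.
Assume saturation: I_D = (k_n/2)(V_GS − V_t)² with V_GS = V_G − I_D·R_S = 6.71 − 1.5·I_D.
Substituting gives 1.24·I_D² − 9.59·I_D + 14.9 = 0, with roots I_D = 2.15 or 5.6 mA.
The root I_D = 5.6 mA gives V_GS = -1.69 V ≤ V_t, so take I_D = 2.15 mA.
Then V_GS = 3.48 V and V_DS = V_DD − I_D(R_D+R_S) = 19 − 2.15×7.1 = 3.72 V.
Saturation requires V_DS ≥ V_GS − V_t = 1.98 V; 3.72 ≥ 1.98 ✓.

I_D ≈ 2.2 mA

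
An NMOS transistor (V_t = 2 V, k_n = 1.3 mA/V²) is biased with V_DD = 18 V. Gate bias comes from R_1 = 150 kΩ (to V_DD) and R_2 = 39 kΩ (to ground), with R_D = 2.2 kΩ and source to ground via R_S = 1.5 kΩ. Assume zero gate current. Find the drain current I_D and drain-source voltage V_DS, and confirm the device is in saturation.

V_G = V_DD·R_2/(R_1+R_2) = 18×39/189 = 3.71 V.
Assume saturation: I_D = (k_n/2)(V_GS − V_t)² with V_GS = V_G − I_D·R_S = 3.71 − 1.5·I_D.
Substituting gives 1.46·I_D² − 4.34·I_D + 1.91 = 0, with roots I_D = 0.537 or 2.43 mA.
The root I_D = 2.43 mA gives V_GS = 0.0655 V ≤ V_t, so take I_D = 0.537 mA.
Then V_GS = 2.91 V and V_DS = V_DD − I_D(R_D+R_S) = 18 − 0.537×3.7 = 16 V.
Saturation requires V_DS ≥ V_GS − V_t = 0.909 V; 16 ≥ 0.909 ✓.

I_D ≈ 0.54 mA, V_DS ≈ 16 V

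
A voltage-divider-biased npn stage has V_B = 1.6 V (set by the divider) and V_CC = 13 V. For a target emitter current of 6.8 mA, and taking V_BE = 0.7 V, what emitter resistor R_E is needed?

R_E ≈ 0.13 kΩ

V_E = V_B − V_BE = 1.6 − 0.7 = 0.9 V.
R_E = V_E / I_E = 0.9 / 6.8 = 0.132 kΩ.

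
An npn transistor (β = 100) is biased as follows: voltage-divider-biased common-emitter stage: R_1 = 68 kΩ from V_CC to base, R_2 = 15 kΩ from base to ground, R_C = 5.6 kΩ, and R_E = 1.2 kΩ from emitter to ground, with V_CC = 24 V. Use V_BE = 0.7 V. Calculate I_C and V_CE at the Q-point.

I_C ≈ 2.7 mA, V_CE ≈ 5.4 V

Thevenize the base divider: V_Th = V_CC·R_2/(R_1+R_2) = 24×15/83 = 4.34 V, R_Th = R_1‖R_2 = 12.3 kΩ.
Base-emitter loop: V_Th = I_B·R_Th + V_BE + (β+1)I_B·R_E, so I_B = (4.34 − 0.7) / (12.3 + 101×1.2) = 0.0272 mA.
I_C = β·I_B = 100×0.0272 = 2.72 mA, and I_E = (β+1)I_B = 2.75 mA.
V_CE = V_CC − I_C·R_C − I_E·R_E = 24 − 2.72×5.6 − 2.75×1.2 = 5.44 V.
V_CE = 5.44 V > 0.2 V confirms active-region operation.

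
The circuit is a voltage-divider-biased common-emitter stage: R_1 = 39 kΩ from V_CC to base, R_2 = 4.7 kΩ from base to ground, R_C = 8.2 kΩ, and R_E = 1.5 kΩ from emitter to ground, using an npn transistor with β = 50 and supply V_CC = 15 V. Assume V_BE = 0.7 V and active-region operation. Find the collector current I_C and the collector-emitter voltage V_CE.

I_C ≈ 0.57 mA, V_CE ≈ 9.5 V

Thevenize the base divider: V_Th = V_CC·R_2/(R_1+R_2) = 15×4.7/43.7 = 1.61 V, R_Th = R_1‖R_2 = 4.19 kΩ.
Base-emitter loop: V_Th = I_B·R_Th + V_BE + (β+1)I_B·R_E, so I_B = (1.61 − 0.7) / (4.19 + 51×1.5) = 0.0113 mA.
I_C = β·I_B = 50×0.0113 = 0.566 mA, and I_E = (β+1)I_B = 0.577 mA.
V_CE = V_CC − I_C·R_C − I_E·R_E = 15 − 0.566×8.2 − 0.577×1.5 = 9.49 V.
V_CE = 9.49 V > 0.2 V confirms active-region operation.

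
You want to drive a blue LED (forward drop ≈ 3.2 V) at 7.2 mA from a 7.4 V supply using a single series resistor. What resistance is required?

The resistor drops V_S − V_D = 7.4 − 3.2 = 4.2 V at 7.2 mA.
R = 4.2 V / 7.2 mA = 0.583 kΩ.

R ≈ 0.58 kΩ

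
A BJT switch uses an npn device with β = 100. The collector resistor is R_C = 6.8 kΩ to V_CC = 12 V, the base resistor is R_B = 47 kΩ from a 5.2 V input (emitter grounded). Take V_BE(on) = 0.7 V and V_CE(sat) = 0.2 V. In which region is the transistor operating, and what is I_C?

Assume active: I_B = (5.2 − 0.7)/47 = 0.0957 mA, giving I_C = β·I_B = 9.57 mA.
But then V_CE = 12 − 9.57×6.8 = -53.1 V < V_CE(sat) = 0.2 V — impossible in the active region.
So the transistor is saturated. With V_CE = 0.2 V, I_C = (V_CC − 0.2)/R_C = 11.8/6.8 = 1.74 mA.
Check: β·I_B = 9.57 mA > I_C = 1.74 mA, confirming saturation.

saturation; I_C ≈ 1.7 mA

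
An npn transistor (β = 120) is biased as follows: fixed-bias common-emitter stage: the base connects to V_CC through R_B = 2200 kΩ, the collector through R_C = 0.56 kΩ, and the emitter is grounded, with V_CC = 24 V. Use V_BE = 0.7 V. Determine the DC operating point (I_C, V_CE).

Base loop: V_CC = I_B·R_B + V_BE, so I_B = (24 − 0.7)/2200 kΩ = 0.0106 mA.
In the active region I_C = β·I_B = 120 × 0.0106 = 1.27 mA.
Collector loop: V_CE = V_CC − I_C·R_C = 24 − 1.27×0.56 = 23.3 V.
Since V_CE = 23.3 V > V_CE(sat) ≈ 0.2 V, the transistor is in the active region as assumed.

I_C ≈ 1.3 mA, V_CE ≈ 23 V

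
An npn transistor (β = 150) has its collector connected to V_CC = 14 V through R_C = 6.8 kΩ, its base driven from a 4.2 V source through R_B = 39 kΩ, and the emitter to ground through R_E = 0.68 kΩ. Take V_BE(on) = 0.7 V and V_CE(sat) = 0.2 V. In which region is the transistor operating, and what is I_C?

saturation; I_C ≈ 1.8 mA

Assume active: I_B = (4.2 − 0.7)/(39 + 151×0.68) = 0.0247 mA, I_C = β·I_B = 3.71 mA.
Then V_CE = 14 − 3.71×6.8 − 3.73×0.68 = -13.7 V < 0.2 V — the active assumption fails.
Re-solve with V_CE = 0.2 V. KCL at the emitter: V_E/R_E = (V_BB−0.7−V_E)/R_B + (V_CC−0.2−V_E)/R_C, giving V_E = 1.29 V.
I_C = (V_CC − 0.2 − V_E)/R_C = (13.8 − 1.29)/6.8 = 1.84 mA.
Check: I_B = (3.5 − 1.29)/39 = 0.0567 mA, and β·I_B = 8.5 mA > I_C, confirming saturation.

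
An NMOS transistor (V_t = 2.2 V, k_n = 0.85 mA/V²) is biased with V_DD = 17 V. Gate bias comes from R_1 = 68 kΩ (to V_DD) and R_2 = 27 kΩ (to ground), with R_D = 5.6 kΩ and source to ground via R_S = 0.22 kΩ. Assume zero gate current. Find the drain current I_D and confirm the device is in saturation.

I_D ≈ 2 mA

V_G = V_DD·R_2/(R_1+R_2) = 17×27/95 = 4.83 V.
Assume saturation: I_D = (k_n/2)(V_GS − V_t)² with V_GS = V_G − I_D·R_S = 4.83 − 0.22·I_D.
Substituting gives 0.0206·I_D² − 1.49·I_D + 2.94 = 0, with roots I_D = 2.03 or 70.5 mA.
The root I_D = 70.5 mA gives V_GS = -10.7 V ≤ V_t, so take I_D = 2.03 mA.
Then V_GS = 4.39 V and V_DS = V_DD − I_D(R_D+R_S) = 17 − 2.03×5.82 = 5.19 V.
Saturation requires V_DS ≥ V_GS − V_t = 2.19 V; 5.19 ≥ 2.19 ✓.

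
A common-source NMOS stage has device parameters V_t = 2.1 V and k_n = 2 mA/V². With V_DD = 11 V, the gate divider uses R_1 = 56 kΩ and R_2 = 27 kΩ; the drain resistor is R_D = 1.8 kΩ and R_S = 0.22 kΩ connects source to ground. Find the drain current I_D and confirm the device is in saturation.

V_G = V_DD·R_2/(R_1+R_2) = 11×27/83 = 3.58 V.
Assume saturation: I_D = (k_n/2)(V_GS − V_t)² with V_GS = V_G − I_D·R_S = 3.58 − 0.22·I_D.
Substituting gives 0.0484·I_D² − 1.65·I_D + 2.19 = 0, with roots I_D = 1.38 or 32.7 mA.
The root I_D = 32.7 mA gives V_GS = -3.62 V ≤ V_t, so take I_D = 1.38 mA.
Then V_GS = 3.27 V and V_DS = V_DD − I_D(R_D+R_S) = 11 − 1.38×2.02 = 8.21 V.
Saturation requires V_DS ≥ V_GS − V_t = 1.17 V; 8.21 ≥ 1.17 ✓.

I_D ≈ 1.4 mA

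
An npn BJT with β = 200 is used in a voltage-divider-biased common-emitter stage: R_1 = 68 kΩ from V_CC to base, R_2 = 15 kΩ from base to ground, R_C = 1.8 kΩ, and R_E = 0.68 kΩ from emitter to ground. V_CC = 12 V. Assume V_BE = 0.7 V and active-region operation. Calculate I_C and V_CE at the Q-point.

I_C ≈ 2 mA, V_CE ≈ 7.1 V

Thevenize the base divider: V_Th = V_CC·R_2/(R_1+R_2) = 12×15/83 = 2.17 V, R_Th = R_1‖R_2 = 12.3 kΩ.
Base-emitter loop: V_Th = I_B·R_Th + V_BE + (β+1)I_B·R_E, so I_B = (2.17 − 0.7) / (12.3 + 201×0.68) = 0.00986 mA.
I_C = β·I_B = 200×0.00986 = 1.97 mA, and I_E = (β+1)I_B = 1.98 mA.
V_CE = V_CC − I_C·R_C − I_E·R_E = 12 − 1.97×1.8 − 1.98×0.68 = 7.1 V.
V_CE = 7.1 V > 0.2 V confirms active-region operation.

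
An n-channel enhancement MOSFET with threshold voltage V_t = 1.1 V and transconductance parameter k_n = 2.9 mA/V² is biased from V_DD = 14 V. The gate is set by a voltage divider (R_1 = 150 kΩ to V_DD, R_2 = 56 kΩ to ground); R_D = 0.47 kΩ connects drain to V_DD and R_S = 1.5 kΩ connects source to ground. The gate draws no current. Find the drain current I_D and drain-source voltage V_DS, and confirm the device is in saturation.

I_D ≈ 1.2 mA, V_DS ≈ 12 V

V_G = V_DD·R_2/(R_1+R_2) = 14×56/206 = 3.81 V.
Assume saturation: I_D = (k_n/2)(V_GS − V_t)² with V_GS = V_G − I_D·R_S = 3.81 − 1.5·I_D.
Substituting gives 3.26·I_D² − 12.8·I_D + 10.6 = 0, with roots I_D = 1.2 or 2.72 mA.
The root I_D = 2.72 mA gives V_GS = -0.269 V ≤ V_t, so take I_D = 1.2 mA.
Then V_GS = 2.01 V and V_DS = V_DD − I_D(R_D+R_S) = 14 − 1.2×1.97 = 11.6 V.
Saturation requires V_DS ≥ V_GS − V_t = 0.909 V; 11.6 ≥ 0.909 ✓.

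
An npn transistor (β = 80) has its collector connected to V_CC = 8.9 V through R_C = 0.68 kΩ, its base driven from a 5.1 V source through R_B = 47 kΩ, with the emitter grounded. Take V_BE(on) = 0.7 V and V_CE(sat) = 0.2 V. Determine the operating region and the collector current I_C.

active; I_C ≈ 7.5 mA

Assume active. Base-emitter loop: I_B = (V_BB − V_BE)/R_B = (5.1 − 0.7)/47 = 0.0936 mA.
I_C = β·I_B = 80×0.0936 = 7.49 mA.
V_CE = V_CC − I_C·R_C = 8.9 − 7.49×0.68 = 3.81 V > V_CE(sat), so the active-region assumption holds.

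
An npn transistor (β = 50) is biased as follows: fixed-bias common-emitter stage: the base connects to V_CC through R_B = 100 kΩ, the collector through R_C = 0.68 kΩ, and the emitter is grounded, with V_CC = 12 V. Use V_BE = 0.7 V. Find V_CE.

Base loop: V_CC = I_B·R_B + V_BE, so I_B = (12 − 0.7)/100 kΩ = 0.113 mA.
In the active region I_C = β·I_B = 50 × 0.113 = 5.65 mA.
Collector loop: V_CE = V_CC − I_C·R_C = 12 − 5.65×0.68 = 8.16 V.
Since V_CE = 8.16 V > V_CE(sat) ≈ 0.2 V, the transistor is in the active region as assumed.

V_CE ≈ 8.2 V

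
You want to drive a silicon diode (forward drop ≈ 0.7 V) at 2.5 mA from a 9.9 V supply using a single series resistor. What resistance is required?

R ≈ 3.7 kΩ

The resistor drops V_S − V_D = 9.9 − 0.7 = 9.2 V at 2.5 mA.
R = 9.2 V / 2.5 mA = 3.68 kΩ.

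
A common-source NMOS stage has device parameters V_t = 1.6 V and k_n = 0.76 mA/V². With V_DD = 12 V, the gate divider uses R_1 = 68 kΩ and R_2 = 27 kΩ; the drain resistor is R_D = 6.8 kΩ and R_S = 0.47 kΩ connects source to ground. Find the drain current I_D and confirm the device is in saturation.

V_G = V_DD·R_2/(R_1+R_2) = 12×27/95 = 3.41 V.
Assume saturation: I_D = (k_n/2)(V_GS − V_t)² with V_GS = V_G − I_D·R_S = 3.41 − 0.47·I_D.
Substituting gives 0.0839·I_D² − 1.65·I_D + 1.25 = 0, with roots I_D = 0.788 or 18.8 mA.
The root I_D = 18.8 mA gives V_GS = -5.44 V ≤ V_t, so take I_D = 0.788 mA.
Then V_GS = 3.04 V and V_DS = V_DD − I_D(R_D+R_S) = 12 − 0.788×7.27 = 6.27 V.
Saturation requires V_DS ≥ V_GS − V_t = 1.44 V; 6.27 ≥ 1.44 ✓.

I_D ≈ 0.79 mA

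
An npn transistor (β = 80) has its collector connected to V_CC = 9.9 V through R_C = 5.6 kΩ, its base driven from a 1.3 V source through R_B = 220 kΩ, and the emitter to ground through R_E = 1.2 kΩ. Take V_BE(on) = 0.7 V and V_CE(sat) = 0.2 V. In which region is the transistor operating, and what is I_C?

Assume active. Base-emitter loop: I_B = (V_BB − V_BE)/(R_B + (β+1)R_E) = (1.3 − 0.7)/(220 + 81×1.2) = 0.00189 mA.
I_C = β·I_B = 80×0.00189 = 0.151 mA.
V_CE = V_CC − I_C·R_C − I_E·R_E = 9.9 − 0.151×5.6 − 0.153×1.2 = 8.87 V > V_CE(sat), so the active-region assumption holds.

active; I_C ≈ 0.15 mA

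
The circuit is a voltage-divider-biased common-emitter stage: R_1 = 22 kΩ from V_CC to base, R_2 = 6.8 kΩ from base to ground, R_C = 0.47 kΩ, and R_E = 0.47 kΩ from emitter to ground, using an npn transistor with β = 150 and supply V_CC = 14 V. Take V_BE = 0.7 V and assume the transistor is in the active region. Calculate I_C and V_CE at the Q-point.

I_C ≈ 5.1 mA, V_CE ≈ 9.2 V

Thevenize the base divider: V_Th = V_CC·R_2/(R_1+R_2) = 14×6.8/28.8 = 3.31 V, R_Th = R_1‖R_2 = 5.19 kΩ.
Base-emitter loop: V_Th = I_B·R_Th + V_BE + (β+1)I_B·R_E, so I_B = (3.31 − 0.7) / (5.19 + 151×0.47) = 0.0342 mA.
I_C = β·I_B = 150×0.0342 = 5.13 mA, and I_E = (β+1)I_B = 5.17 mA.
V_CE = V_CC − I_C·R_C − I_E·R_E = 14 − 5.13×0.47 − 5.17×0.47 = 9.16 V.
V_CE = 9.16 V > 0.2 V confirms active-region operation.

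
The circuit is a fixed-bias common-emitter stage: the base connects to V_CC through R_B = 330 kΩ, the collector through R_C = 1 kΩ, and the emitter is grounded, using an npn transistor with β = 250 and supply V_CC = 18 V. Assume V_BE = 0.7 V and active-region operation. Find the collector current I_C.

I_C ≈ 13 mA

Base loop: V_CC = I_B·R_B + V_BE, so I_B = (18 − 0.7)/330 kΩ = 0.0524 mA.
In the active region I_C = β·I_B = 250 × 0.0524 = 13.1 mA.
Collector loop: V_CE = V_CC − I_C·R_C = 18 − 13.1×1 = 4.89 V.
Since V_CE = 4.89 V > V_CE(sat) ≈ 0.2 V, the transistor is in the active region as assumed.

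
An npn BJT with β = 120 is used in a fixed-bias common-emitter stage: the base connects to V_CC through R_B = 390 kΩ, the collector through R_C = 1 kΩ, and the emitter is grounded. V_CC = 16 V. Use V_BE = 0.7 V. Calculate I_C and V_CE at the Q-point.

Base loop: V_CC = I_B·R_B + V_BE, so I_B = (16 − 0.7)/390 kΩ = 0.0392 mA.
In the active region I_C = β·I_B = 120 × 0.0392 = 4.71 mA.
Collector loop: V_CE = V_CC − I_C·R_C = 16 − 4.71×1 = 11.3 V.
Since V_CE = 11.3 V > V_CE(sat) ≈ 0.2 V, the transistor is in the active region as assumed.

I_C ≈ 4.7 mA, V_CE ≈ 11 V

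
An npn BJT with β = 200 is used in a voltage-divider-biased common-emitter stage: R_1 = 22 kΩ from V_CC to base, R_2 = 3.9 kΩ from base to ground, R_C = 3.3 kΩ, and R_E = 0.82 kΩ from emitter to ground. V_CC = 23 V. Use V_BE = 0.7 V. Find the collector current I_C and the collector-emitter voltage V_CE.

Thevenize the base divider: V_Th = V_CC·R_2/(R_1+R_2) = 23×3.9/25.9 = 3.46 V, R_Th = R_1‖R_2 = 3.31 kΩ.
Base-emitter loop: V_Th = I_B·R_Th + V_BE + (β+1)I_B·R_E, so I_B = (3.46 − 0.7) / (3.31 + 201×0.82) = 0.0164 mA.
I_C = β·I_B = 200×0.0164 = 3.29 mA, and I_E = (β+1)I_B = 3.3 mA.
V_CE = V_CC − I_C·R_C − I_E·R_E = 23 − 3.29×3.3 − 3.3×0.82 = 9.44 V.
V_CE = 9.44 V > 0.2 V confirms active-region operation.

I_C ≈ 3.3 mA, V_CE ≈ 9.4 V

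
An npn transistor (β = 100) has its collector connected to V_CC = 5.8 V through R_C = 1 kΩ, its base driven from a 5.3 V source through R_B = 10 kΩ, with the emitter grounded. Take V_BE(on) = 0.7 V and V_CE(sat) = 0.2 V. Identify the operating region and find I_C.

Assume active: I_B = (5.3 − 0.7)/10 = 0.46 mA, giving I_C = β·I_B = 46 mA.
But then V_CE = 5.8 − 46×1 = -40.2 V < V_CE(sat) = 0.2 V — impossible in the active region.
So the transistor is saturated. With V_CE = 0.2 V, I_C = (V_CC − 0.2)/R_C = 5.6/1 = 5.6 mA.
Check: β·I_B = 46 mA > I_C = 5.6 mA, confirming saturation.

saturation; I_C ≈ 5.6 mA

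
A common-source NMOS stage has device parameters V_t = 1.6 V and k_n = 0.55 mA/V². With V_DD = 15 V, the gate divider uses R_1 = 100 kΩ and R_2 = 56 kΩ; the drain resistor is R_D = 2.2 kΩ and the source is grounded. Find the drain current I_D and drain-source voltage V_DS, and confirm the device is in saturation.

I_D ≈ 3.9 mA, V_DS ≈ 6.3 V

V_G = V_DD·R_2/(R_1+R_2) = 15×56/156 = 5.38 V. With the source grounded, V_GS = V_G = 5.38 V.
Assume saturation: I_D = (k_n/2)(V_GS − V_t)² = (0.55/2)×(5.38 − 1.6)² = 0.275×3.78² = 3.94 mA.
V_DS = V_DD − I_D·R_D = 15 − 3.94×2.2 = 6.33 V.
Saturation requires V_DS ≥ V_GS − V_t = 3.78 V; 6.33 ≥ 3.78 ✓.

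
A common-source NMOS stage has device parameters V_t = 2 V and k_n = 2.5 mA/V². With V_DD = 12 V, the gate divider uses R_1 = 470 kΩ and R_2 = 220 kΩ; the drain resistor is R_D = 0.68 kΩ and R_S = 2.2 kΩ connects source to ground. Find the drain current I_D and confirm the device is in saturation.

I_D ≈ 0.53 mA

V_G = V_DD·R_2/(R_1+R_2) = 12×220/690 = 3.83 V.
Assume saturation: I_D = (k_n/2)(V_GS − V_t)² with V_GS = V_G − I_D·R_S = 3.83 − 2.2·I_D.
Substituting gives 6.05·I_D² − 11·I_D + 4.17 = 0, with roots I_D = 0.533 or 1.29 mA.
The root I_D = 1.29 mA gives V_GS = 0.983 V ≤ V_t, so take I_D = 0.533 mA.
Then V_GS = 2.65 V and V_DS = V_DD − I_D(R_D+R_S) = 12 − 0.533×2.88 = 10.5 V.
Saturation requires V_DS ≥ V_GS − V_t = 0.653 V; 10.5 ≥ 0.653 ✓.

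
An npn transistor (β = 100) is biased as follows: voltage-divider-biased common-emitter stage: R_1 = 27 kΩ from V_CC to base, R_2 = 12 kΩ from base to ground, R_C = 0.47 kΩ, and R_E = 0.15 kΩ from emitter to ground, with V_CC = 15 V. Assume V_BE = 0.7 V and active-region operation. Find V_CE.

V_CE ≈ 4.6 V

Thevenize the base divider: V_Th = V_CC·R_2/(R_1+R_2) = 15×12/39 = 4.62 V, R_Th = R_1‖R_2 = 8.31 kΩ.
Base-emitter loop: V_Th = I_B·R_Th + V_BE + (β+1)I_B·R_E, so I_B = (4.62 − 0.7) / (8.31 + 101×0.15) = 0.167 mA.
I_C = β·I_B = 100×0.167 = 16.7 mA, and I_E = (β+1)I_B = 16.9 mA.
V_CE = V_CC − I_C·R_C − I_E·R_E = 15 − 16.7×0.47 − 16.9×0.15 = 4.63 V.
V_CE = 4.63 V > 0.2 V confirms active-region operation.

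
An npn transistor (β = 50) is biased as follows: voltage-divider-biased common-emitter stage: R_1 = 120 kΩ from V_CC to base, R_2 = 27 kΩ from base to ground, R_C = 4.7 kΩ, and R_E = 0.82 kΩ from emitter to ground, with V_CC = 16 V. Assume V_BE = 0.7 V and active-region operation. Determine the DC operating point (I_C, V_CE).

I_C ≈ 1.8 mA, V_CE ≈ 6.3 V

Thevenize the base divider: V_Th = V_CC·R_2/(R_1+R_2) = 16×27/147 = 2.94 V, R_Th = R_1‖R_2 = 22 kΩ.
Base-emitter loop: V_Th = I_B·R_Th + V_BE + (β+1)I_B·R_E, so I_B = (2.94 − 0.7) / (22 + 51×0.82) = 0.0351 mA.
I_C = β·I_B = 50×0.0351 = 1.75 mA, and I_E = (β+1)I_B = 1.79 mA.
V_CE = V_CC − I_C·R_C − I_E·R_E = 16 − 1.75×4.7 − 1.79×0.82 = 6.3 V.
V_CE = 6.3 V > 0.2 V confirms active-region operation.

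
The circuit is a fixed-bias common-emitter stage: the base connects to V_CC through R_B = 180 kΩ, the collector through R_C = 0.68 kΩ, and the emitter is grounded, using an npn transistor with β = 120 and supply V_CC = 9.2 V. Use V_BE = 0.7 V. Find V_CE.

V_CE ≈ 5.3 V

Base loop: V_CC = I_B·R_B + V_BE, so I_B = (9.2 − 0.7)/180 kΩ = 0.0472 mA.
In the active region I_C = β·I_B = 120 × 0.0472 = 5.67 mA.
Collector loop: V_CE = V_CC − I_C·R_C = 9.2 − 5.67×0.68 = 5.35 V.
Since V_CE = 5.35 V > V_CE(sat) ≈ 0.2 V, the transistor is in the active region as assumed.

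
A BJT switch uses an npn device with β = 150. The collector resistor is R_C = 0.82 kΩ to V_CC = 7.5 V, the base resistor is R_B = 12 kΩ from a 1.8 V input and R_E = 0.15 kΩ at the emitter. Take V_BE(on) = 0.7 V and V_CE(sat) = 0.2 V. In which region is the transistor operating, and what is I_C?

active; I_C ≈ 4.8 mA

Assume active. Base-emitter loop: I_B = (V_BB − V_BE)/(R_B + (β+1)R_E) = (1.8 − 0.7)/(12 + 151×0.15) = 0.0317 mA.
I_C = β·I_B = 150×0.0317 = 4.76 mA.
V_CE = V_CC − I_C·R_C − I_E·R_E = 7.5 − 4.76×0.82 − 4.79×0.15 = 2.88 V > V_CE(sat), so the active-region assumption holds.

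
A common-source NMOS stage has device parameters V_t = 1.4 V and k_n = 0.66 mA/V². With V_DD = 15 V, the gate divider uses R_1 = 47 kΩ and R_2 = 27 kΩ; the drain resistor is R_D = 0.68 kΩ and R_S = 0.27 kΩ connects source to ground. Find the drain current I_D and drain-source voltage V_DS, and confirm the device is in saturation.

V_G = V_DD·R_2/(R_1+R_2) = 15×27/74 = 5.47 V.
Assume saturation: I_D = (k_n/2)(V_GS − V_t)² with V_GS = V_G − I_D·R_S = 5.47 − 0.27·I_D.
Substituting gives 0.0241·I_D² − 1.73·I_D + 5.47 = 0, with roots I_D = 3.33 or 68.4 mA.
The root I_D = 68.4 mA gives V_GS = -13 V ≤ V_t, so take I_D = 3.33 mA.
Then V_GS = 4.57 V and V_DS = V_DD − I_D(R_D+R_S) = 15 − 3.33×0.95 = 11.8 V.
Saturation requires V_DS ≥ V_GS − V_t = 3.17 V; 11.8 ≥ 3.17 ✓.

I_D ≈ 3.3 mA, V_DS ≈ 12 V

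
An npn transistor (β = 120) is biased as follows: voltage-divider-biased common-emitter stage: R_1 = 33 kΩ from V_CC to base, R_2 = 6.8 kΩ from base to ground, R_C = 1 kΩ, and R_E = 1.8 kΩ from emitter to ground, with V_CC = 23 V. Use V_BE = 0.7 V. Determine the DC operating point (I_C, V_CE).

I_C ≈ 1.7 mA, V_CE ≈ 18 V

Thevenize the base divider: V_Th = V_CC·R_2/(R_1+R_2) = 23×6.8/39.8 = 3.93 V, R_Th = R_1‖R_2 = 5.64 kΩ.
Base-emitter loop: V_Th = I_B·R_Th + V_BE + (β+1)I_B·R_E, so I_B = (3.93 − 0.7) / (5.64 + 121×1.8) = 0.0145 mA.
I_C = β·I_B = 120×0.0145 = 1.73 mA, and I_E = (β+1)I_B = 1.75 mA.
V_CE = V_CC − I_C·R_C − I_E·R_E = 23 − 1.73×1 − 1.75×1.8 = 18.1 V.
V_CE = 18.1 V > 0.2 V confirms active-region operation.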